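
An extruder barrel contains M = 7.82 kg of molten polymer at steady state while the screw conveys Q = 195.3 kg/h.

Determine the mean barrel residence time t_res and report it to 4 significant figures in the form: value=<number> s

value=144.1 s

Q_s = Q / 3600 = 195.3 / 3600 = 0.05425 kg/s
Mean residence time: t_res = M/Q_s = 7.82 kg / 0.05425 kg/s = 144.147 s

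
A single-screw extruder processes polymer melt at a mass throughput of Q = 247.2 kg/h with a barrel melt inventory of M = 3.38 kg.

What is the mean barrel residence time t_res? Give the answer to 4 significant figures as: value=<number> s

Convert throughput: Q = 247.2 kg/h = 247.2/3600 = 0.0686667 kg/s
Mean residence time: t_res = M/Q_s = 3.38 kg / 0.0686667 kg/s = 49.2233 s

value=49.22 s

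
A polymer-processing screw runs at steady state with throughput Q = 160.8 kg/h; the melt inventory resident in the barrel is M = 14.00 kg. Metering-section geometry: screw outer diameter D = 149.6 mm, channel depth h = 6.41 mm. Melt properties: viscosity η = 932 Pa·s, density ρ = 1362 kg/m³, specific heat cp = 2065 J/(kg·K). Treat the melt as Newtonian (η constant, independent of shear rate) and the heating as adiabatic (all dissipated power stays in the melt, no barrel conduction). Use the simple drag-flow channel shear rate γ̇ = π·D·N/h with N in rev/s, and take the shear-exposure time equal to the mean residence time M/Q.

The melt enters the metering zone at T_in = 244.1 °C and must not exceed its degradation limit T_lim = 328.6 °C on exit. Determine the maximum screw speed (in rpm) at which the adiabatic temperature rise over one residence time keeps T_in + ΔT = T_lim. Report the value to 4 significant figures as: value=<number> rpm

Throughput in SI: Q_s = 160.8 kg/h ÷ 3600 s/h = 0.0446667 kg/s
t_res = M / Q_s = 14.00 ÷ 0.0446667 = 313.433 s
Convert to metres: D = 0.1496 m, h = 0.00641 m
ΔT_a = T_lim − T_in = 328.6 °C − 244.1 °C = 84.5 K
γ̇_max² = ΔT_a·ρ·cp/(η·t_res) = 84.5·1362·2065/(932·313.433) = 813.567 s⁻²
γ̇_max = sqrt(813.567) = 28.5231 s⁻¹
Solve γ̇ = πDN/h for N: N_max = γ̇_max·h/(π·D) = 28.5231 × 0.00641 / (π × 0.1496) = 0.389021 rev/s = 23.3413 rpm

value=23.34 rpm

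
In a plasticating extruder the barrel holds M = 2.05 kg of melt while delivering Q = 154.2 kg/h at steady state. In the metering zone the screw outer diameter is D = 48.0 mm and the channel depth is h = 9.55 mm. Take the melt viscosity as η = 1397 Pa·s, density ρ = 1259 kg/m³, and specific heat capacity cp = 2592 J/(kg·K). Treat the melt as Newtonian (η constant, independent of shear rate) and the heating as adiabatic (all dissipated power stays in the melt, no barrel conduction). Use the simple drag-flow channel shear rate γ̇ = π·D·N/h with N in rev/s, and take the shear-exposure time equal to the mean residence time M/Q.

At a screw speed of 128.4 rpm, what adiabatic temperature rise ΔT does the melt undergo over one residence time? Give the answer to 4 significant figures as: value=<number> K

Throughput in SI: Q_s = 154.2 kg/h ÷ 3600 s/h = 0.0428333 kg/s
Mean residence time: t_res = M/Q_s = 2.05 kg / 0.0428333 kg/s = 47.8599 s
Geometry in metres: D = 48.0 mm → 0.048 m, h = 9.55 mm → 0.00955 m; screw speed N = 128.4 rpm = 2.14 rev/s
Shear rate: γ̇ = πDN/h = π·0.048·2.14/0.00955 = 33.791 s⁻¹
ΔT = η·γ̇²·t_res/(ρ·cp) = [1397 × 33.791² × 47.8599] / [1259 × 2592] = 23.3943 K

value=23.39 K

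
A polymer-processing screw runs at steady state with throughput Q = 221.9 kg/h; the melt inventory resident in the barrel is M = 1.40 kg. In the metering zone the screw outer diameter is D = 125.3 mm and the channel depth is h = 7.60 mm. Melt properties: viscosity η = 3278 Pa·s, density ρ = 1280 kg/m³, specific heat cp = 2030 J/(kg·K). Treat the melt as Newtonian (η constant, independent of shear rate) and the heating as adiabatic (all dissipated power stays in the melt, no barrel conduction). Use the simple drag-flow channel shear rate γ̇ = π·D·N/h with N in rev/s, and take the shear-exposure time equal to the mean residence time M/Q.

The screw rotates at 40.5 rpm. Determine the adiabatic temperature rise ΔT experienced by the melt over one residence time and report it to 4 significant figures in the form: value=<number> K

Throughput in SI: Q_s = 221.9 kg/h ÷ 3600 s/h = 0.0616389 kg/s
Mean residence time: t_res = M/Q_s = 1.40 kg / 0.0616389 kg/s = 22.7129 s
Convert to SI: D = 0.1253 m, h = 0.0076 m, N = 40.5/60 = 0.675 rev/s
γ̇ = π·D·N / h = π · 0.1253 · 0.675 / 0.0076 = 34.9616 s⁻¹
ΔT = η·γ̇²·t_res / (ρ·cp) = 3278 · (34.9616)² · 22.7129 / (1280 · 2030) = 35.0234 K

value=35.02 K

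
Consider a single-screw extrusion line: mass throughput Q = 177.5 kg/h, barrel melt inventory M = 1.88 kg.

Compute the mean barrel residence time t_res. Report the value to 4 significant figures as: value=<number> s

value=38.13 s

Convert throughput: Q = 177.5 kg/h = 177.5/3600 = 0.0493056 kg/s
Mean residence time: t_res = M/Q_s = 1.88 kg / 0.0493056 kg/s = 38.1296 s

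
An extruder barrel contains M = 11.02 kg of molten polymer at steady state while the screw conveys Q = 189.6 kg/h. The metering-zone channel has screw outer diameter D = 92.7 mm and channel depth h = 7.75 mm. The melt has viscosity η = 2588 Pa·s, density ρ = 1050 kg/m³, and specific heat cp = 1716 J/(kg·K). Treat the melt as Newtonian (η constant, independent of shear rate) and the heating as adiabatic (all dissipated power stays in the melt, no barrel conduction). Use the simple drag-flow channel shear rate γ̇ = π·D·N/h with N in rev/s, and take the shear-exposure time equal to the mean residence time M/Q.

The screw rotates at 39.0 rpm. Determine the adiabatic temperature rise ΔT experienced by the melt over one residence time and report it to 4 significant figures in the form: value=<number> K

Convert throughput: Q = 189.6 kg/h = 189.6/3600 = 0.0526667 kg/s
t_res = M / Q_s = 11.02 / 0.0526667 = 209.241 s
Convert to SI: D = 0.0927 m, h = 0.00775 m, N = 39.0/60 = 0.65 rev/s
γ̇ = π·D·N / h = π · 0.0927 · 0.65 / 0.00775 = 24.4254 s⁻¹
Adiabatic rise: ΔT = η γ̇² t_res / (ρ cp) = 2588·(24.4254)²·209.241 / (1050·1716) = 179.302 K

value=179.3 K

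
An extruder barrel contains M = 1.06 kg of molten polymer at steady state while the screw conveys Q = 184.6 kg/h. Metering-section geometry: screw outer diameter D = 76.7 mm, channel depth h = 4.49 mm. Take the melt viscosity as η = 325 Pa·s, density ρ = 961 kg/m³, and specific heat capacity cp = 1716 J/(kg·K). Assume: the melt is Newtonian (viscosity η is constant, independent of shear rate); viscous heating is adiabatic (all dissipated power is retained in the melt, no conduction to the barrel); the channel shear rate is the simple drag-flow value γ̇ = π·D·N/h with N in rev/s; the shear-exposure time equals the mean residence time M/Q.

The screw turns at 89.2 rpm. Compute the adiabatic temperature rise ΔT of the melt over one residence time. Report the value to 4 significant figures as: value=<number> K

Q_s = Q / 3600 = 184.6 / 3600 = 0.0512778 kg/s
t_res = M / Q_s = 1.06 ÷ 0.0512778 = 20.6717 s
D = 76.7 mm = 0.0767 m;  h = 4.49 mm = 0.00449 m;  N = 89.2 rpm / 60 = 1.48667 rev/s
γ̇ = π·D·N / h = π · 0.0767 · 1.48667 / 0.00449 = 79.7834 s⁻¹
Adiabatic rise: ΔT = η γ̇² t_res / (ρ cp) = 325·(79.7834)²·20.6717 / (961·1716) = 25.9325 K

value=25.93 K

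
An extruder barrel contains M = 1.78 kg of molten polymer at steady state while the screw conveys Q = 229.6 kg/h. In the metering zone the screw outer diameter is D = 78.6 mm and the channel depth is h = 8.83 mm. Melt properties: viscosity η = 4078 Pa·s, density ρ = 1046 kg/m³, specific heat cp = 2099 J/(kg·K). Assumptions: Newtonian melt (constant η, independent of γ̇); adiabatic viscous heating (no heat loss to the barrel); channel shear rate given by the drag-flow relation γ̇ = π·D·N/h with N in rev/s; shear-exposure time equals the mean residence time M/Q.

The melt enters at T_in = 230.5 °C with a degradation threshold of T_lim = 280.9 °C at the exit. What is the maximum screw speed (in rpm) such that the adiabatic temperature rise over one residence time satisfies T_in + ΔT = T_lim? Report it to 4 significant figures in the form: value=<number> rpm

Convert throughput: Q = 229.6 kg/h = 229.6/3600 = 0.0637778 kg/s
t_res = M / Q_s = 1.78 / 0.0637778 = 27.9094 s
Geometry in SI: D = 78.6 mm → 0.0786 m, h = 8.83 mm → 0.00883 m
Allowable rise: ΔT_a = T_lim − T_in = 280.9 − 230.5 = 50.4 K
γ̇_max² = ΔT_a·ρ·cp/(η·t_res) = 50.4·1046·2099/(4078·27.9094) = 972.247 s⁻²
γ̇_max = sqrt(972.247) = 31.1809 s⁻¹
N_max = γ̇_max h / (πD) = 31.1809·0.00883/(π·0.0786) = 1.115 rev/s → ×60 = 66.9003 rpm

value=66.90 rpm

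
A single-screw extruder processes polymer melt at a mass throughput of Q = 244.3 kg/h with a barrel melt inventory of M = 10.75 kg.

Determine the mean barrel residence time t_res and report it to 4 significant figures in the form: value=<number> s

Throughput in SI: Q_s = 244.3 kg/h ÷ 3600 s/h = 0.0678611 kg/s
t_res = M / Q_s = 10.75 ÷ 0.0678611 = 158.412 s

value=158.4 s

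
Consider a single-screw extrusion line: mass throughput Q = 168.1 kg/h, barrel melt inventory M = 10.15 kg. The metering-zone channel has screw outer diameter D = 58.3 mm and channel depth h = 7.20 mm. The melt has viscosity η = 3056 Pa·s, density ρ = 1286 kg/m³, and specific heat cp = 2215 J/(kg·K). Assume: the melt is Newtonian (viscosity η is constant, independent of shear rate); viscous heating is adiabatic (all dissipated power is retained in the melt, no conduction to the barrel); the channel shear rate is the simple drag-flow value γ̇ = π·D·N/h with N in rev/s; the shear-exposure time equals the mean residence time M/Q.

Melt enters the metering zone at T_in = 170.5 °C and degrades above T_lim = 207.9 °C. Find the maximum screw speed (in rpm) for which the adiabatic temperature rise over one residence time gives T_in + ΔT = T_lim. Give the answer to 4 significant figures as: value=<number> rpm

Throughput in SI: Q_s = 168.1 kg/h ÷ 3600 s/h = 0.0466944 kg/s
t_res = M / Q_s = 10.15 ÷ 0.0466944 = 217.371 s
Geometry in SI: D = 58.3 mm → 0.0583 m, h = 7.20 mm → 0.0072 m
ΔT_a = T_lim − T_in = 207.9 − 170.5 = 37.4 K
Invert ΔT = ηγ̇²t_res/(ρcp) for γ̇: γ̇_max² = ΔT_a ρ cp / (η t_res) = 37.4·1286·2215 / (3056·217.371) = 160.373 s⁻²
γ̇_max = √160.373 = 12.6639 s⁻¹
N_max = γ̇_max·h / (π·D) = 12.6639 · 0.0072 / (π · 0.0583) = 0.497829 rev/s = 29.8697 rpm

value=29.87 rpm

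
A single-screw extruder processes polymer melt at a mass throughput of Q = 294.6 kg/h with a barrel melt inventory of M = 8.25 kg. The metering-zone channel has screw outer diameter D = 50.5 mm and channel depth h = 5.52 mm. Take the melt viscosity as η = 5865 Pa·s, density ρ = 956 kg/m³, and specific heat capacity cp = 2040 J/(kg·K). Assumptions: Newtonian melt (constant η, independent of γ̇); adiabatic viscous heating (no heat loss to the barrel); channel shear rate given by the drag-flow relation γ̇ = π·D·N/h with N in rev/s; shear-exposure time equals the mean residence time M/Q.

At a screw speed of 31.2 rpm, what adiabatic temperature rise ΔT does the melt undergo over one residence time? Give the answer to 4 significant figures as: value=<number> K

Convert throughput: Q = 294.6 kg/h = 294.6/3600 = 0.0818333 kg/s
t_res = M / Q_s = 8.25 / 0.0818333 = 100.815 s
D = 50.5 mm = 0.0505 m;  h = 5.52 mm = 0.00552 m;  N = 31.2 rpm / 60 = 0.52 rev/s
γ̇ = π D N / h = (π)(0.0505)(0.52) / 0.00552 = 14.9453 s⁻¹
Adiabatic rise: ΔT = η γ̇² t_res / (ρ cp) = 5865·(14.9453)²·100.815 / (956·2040) = 67.7196 K

value=67.72 K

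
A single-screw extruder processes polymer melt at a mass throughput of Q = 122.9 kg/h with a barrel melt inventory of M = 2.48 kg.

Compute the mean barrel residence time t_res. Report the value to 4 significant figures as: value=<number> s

value=72.64 s

Throughput in SI: Q_s = 122.9 kg/h ÷ 3600 s/h = 0.0341389 kg/s
t_res = M / Q_s = 2.48 / 0.0341389 = 72.6444 s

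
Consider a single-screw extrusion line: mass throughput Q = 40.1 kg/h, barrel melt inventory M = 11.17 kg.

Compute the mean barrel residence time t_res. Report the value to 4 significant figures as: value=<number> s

value=1003. s

Throughput in SI: Q_s = 40.1 kg/h ÷ 3600 s/h = 0.0111389 kg/s
t_res = M / Q_s = 11.17 ÷ 0.0111389 = 1002.79 s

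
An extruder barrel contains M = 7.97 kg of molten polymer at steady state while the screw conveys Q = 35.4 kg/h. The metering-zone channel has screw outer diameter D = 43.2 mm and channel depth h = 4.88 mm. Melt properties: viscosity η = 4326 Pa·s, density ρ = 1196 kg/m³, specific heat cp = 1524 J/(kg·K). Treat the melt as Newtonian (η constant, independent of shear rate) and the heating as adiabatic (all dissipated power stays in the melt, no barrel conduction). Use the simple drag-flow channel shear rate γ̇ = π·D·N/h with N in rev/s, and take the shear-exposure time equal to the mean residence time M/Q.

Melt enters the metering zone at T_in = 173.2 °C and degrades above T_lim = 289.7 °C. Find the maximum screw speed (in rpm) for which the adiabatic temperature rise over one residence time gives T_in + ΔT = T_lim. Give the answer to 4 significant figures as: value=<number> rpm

value=16.79 rpm

Convert throughput: Q = 35.4 kg/h = 35.4/3600 = 0.00983333 kg/s
Mean residence time: t_res = M/Q_s = 7.97 kg / 0.00983333 kg/s = 810.508 s
Convert to metres: D = 0.0432 m, h = 0.00488 m
Allowable rise: ΔT_a = T_lim − T_in = 289.7 − 173.2 = 116.5 K
Invert ΔT = ηγ̇²t_res/(ρcp) for γ̇: γ̇_max² = ΔT_a ρ cp / (η t_res) = 116.5·1196·1524 / (4326·810.508) = 60.5617 s⁻²
γ̇_max = √60.5617 = 7.78214 s⁻¹
Solve γ̇ = πDN/h for N: N_max = γ̇_max·h/(π·D) = 7.78214 × 0.00488 / (π × 0.0432) = 0.279824 rev/s = 16.7894 rpm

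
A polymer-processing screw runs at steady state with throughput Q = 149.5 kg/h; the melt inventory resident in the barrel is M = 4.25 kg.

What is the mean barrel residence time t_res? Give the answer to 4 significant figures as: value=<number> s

value=102.3 s

Convert throughput: Q = 149.5 kg/h = 149.5/3600 = 0.0415278 kg/s
Mean residence time: t_res = M/Q_s = 4.25 kg / 0.0415278 kg/s = 102.341 s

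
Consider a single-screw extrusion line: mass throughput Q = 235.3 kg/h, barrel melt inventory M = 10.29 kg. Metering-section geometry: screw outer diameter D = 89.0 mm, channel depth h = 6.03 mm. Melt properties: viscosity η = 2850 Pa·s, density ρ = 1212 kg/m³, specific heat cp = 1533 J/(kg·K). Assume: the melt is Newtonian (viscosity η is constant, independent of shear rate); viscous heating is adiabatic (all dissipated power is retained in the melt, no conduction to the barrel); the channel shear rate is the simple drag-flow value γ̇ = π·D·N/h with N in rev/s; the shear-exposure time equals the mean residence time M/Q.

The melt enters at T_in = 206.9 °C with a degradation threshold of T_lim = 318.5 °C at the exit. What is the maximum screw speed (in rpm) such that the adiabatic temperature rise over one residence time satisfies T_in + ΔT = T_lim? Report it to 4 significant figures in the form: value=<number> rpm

value=27.82 rpm

Convert throughput: Q = 235.3 kg/h = 235.3/3600 = 0.0653611 kg/s
t_res = M / Q_s = 10.29 / 0.0653611 = 157.433 s
Convert to metres: D = 0.089 m, h = 0.00603 m
ΔT_a = T_lim − T_in = 318.5 °C − 206.9 °C = 111.6 K
Invert ΔT = ηγ̇²t_res/(ρcp) for γ̇: γ̇_max² = ΔT_a ρ cp / (η t_res) = 111.6·1212·1533 / (2850·157.433) = 462.134 s⁻²
γ̇_max = sqrt(462.134) = 21.4973 s⁻¹
N_max = γ̇_max h / (πD) = 21.4973·0.00603/(π·0.089) = 0.463619 rev/s → ×60 = 27.8172 rpm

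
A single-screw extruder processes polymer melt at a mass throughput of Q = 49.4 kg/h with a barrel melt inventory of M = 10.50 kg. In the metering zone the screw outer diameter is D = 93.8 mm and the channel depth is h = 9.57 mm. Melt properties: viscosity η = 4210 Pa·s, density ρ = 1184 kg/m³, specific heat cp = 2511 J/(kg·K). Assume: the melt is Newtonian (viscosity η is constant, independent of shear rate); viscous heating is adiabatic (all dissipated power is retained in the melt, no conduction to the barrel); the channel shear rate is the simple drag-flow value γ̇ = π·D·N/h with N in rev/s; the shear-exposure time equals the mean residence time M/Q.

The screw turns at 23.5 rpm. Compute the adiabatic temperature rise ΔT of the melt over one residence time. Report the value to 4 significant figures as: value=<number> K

Throughput in SI: Q_s = 49.4 kg/h ÷ 3600 s/h = 0.0137222 kg/s
t_res = M / Q_s = 10.50 / 0.0137222 = 765.182 s
D = 93.8 mm = 0.0938 m;  h = 9.57 mm = 0.00957 m;  N = 23.5 rpm / 60 = 0.391667 rev/s
Shear rate: γ̇ = πDN/h = π·0.0938·0.391667/0.00957 = 12.0603 s⁻¹
Adiabatic rise: ΔT = η γ̇² t_res / (ρ cp) = 4210·(12.0603)²·765.182 / (1184·2511) = 157.603 K

value=157.6 K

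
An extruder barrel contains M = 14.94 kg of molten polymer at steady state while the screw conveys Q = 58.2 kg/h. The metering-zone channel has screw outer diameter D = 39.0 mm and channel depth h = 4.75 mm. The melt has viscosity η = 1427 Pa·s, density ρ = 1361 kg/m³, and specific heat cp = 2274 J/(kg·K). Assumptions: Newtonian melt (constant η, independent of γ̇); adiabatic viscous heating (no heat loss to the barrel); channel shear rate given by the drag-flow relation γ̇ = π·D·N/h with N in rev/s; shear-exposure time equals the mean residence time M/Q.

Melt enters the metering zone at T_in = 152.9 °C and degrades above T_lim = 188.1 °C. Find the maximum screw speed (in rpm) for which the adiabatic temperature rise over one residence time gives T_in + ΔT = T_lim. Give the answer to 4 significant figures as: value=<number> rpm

value=21.14 rpm

Q_s = Q / 3600 = 58.2 / 3600 = 0.0161667 kg/s
t_res = M / Q_s = 14.94 / 0.0161667 = 924.124 s
D = 39.0 mm = 0.039 m;  h = 4.75 mm = 0.00475 m
Allowable rise: ΔT_a = T_lim − T_in = 188.1 − 152.9 = 35.2 K
Invert ΔT = ηγ̇²t_res/(ρcp) for γ̇: γ̇_max² = ΔT_a ρ cp / (η t_res) = 35.2·1361·2274 / (1427·924.124) = 82.6109 s⁻²
γ̇_max = sqrt(82.6109) = 9.08905 s⁻¹
Solve γ̇ = πDN/h for N: N_max = γ̇_max·h/(π·D) = 9.08905 × 0.00475 / (π × 0.039) = 0.352369 rev/s = 21.1421 rpm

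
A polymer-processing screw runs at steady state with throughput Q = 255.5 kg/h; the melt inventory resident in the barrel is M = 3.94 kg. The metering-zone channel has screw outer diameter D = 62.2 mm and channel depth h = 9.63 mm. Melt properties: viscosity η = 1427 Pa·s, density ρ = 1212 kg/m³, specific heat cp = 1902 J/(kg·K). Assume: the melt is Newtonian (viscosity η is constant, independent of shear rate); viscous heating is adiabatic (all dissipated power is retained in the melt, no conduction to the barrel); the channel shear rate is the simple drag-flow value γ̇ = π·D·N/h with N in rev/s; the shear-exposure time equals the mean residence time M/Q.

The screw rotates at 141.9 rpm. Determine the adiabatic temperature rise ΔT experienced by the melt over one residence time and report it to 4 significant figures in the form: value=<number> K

Throughput in SI: Q_s = 255.5 kg/h ÷ 3600 s/h = 0.0709722 kg/s
Mean residence time: t_res = M/Q_s = 3.94 kg / 0.0709722 kg/s = 55.5147 s
Geometry in metres: D = 62.2 mm → 0.0622 m, h = 9.63 mm → 0.00963 m; screw speed N = 141.9 rpm = 2.365 rev/s
γ̇ = π D N / h = (π)(0.0622)(2.365) / 0.00963 = 47.9894 s⁻¹
ΔT = η·γ̇²·t_res / (ρ·cp) = 1427 · (47.9894)² · 55.5147 / (1212 · 1902) = 79.1423 K

value=79.14 K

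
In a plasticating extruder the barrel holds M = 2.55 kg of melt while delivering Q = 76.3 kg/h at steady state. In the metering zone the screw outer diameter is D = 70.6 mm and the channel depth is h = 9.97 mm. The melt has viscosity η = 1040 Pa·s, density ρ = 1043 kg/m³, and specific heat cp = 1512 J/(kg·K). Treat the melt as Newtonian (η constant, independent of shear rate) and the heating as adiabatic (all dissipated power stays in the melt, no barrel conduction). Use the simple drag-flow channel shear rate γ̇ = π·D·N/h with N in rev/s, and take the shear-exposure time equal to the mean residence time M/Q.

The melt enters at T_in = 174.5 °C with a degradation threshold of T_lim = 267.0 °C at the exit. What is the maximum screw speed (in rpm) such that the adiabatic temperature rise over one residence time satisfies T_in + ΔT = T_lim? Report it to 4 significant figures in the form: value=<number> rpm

Q_s = Q / 3600 = 76.3 / 3600 = 0.0211944 kg/s
Mean residence time: t_res = M/Q_s = 2.55 kg / 0.0211944 kg/s = 120.315 s
Geometry in SI: D = 70.6 mm → 0.0706 m, h = 9.97 mm → 0.00997 m
Allowable rise: ΔT_a = T_lim − T_in = 267.0 − 174.5 = 92.5 K
γ̇_max² = ΔT_a·ρ·cp/(η·t_res) = 92.5·1043·1512/(1040·120.315) = 1165.81 s⁻²
Take the square root: γ̇_max = √(1165.81) = 34.1439 s⁻¹
N_max = γ̇_max h / (πD) = 34.1439·0.00997/(π·0.0706) = 1.53481 rev/s → ×60 = 92.0884 rpm

value=92.09 rpm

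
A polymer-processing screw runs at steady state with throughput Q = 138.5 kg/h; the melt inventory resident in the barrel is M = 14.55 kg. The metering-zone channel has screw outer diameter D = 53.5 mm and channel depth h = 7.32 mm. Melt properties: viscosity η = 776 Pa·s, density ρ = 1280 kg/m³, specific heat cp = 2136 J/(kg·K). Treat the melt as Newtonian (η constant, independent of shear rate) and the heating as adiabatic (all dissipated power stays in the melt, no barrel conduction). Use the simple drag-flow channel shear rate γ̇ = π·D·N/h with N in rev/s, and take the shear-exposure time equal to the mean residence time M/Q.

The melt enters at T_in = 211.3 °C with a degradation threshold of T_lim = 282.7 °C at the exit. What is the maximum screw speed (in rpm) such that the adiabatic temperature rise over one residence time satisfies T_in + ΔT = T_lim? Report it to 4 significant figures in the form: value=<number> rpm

Convert throughput: Q = 138.5 kg/h = 138.5/3600 = 0.0384722 kg/s
t_res = M / Q_s = 14.55 / 0.0384722 = 378.195 s
D = 53.5 mm = 0.0535 m;  h = 7.32 mm = 0.00732 m
ΔT_a = T_lim − T_in = 282.7 − 211.3 = 71.4 K
γ̇_max² = ΔT_a·ρ·cp/(η·t_res) = 71.4·1280·2136/(776·378.195) = 665.169 s⁻²
Take the square root: γ̇_max = √(665.169) = 25.7909 s⁻¹
N_max = γ̇_max·h / (π·D) = 25.7909 · 0.00732 / (π · 0.0535) = 1.12324 rev/s = 67.3945 rpm

value=67.39 rpm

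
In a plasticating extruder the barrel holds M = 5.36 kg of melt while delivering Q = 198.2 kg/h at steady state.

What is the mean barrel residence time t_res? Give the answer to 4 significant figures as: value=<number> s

value=97.36 s

Convert throughput: Q = 198.2 kg/h = 198.2/3600 = 0.0550556 kg/s
t_res = M / Q_s = 5.36 ÷ 0.0550556 = 97.3562 s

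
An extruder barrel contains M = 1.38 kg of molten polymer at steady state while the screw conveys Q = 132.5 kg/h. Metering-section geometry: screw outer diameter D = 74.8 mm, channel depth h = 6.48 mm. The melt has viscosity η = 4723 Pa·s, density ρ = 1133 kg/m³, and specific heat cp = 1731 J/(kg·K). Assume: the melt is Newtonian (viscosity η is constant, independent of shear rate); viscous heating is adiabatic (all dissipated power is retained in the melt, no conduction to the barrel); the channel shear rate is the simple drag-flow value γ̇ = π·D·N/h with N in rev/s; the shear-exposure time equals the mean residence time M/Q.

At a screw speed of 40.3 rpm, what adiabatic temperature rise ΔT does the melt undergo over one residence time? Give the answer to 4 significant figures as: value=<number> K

Convert throughput: Q = 132.5 kg/h = 132.5/3600 = 0.0368056 kg/s
t_res = M / Q_s = 1.38 ÷ 0.0368056 = 37.4943 s
D = 74.8 mm = 0.0748 m;  h = 6.48 mm = 0.00648 m;  N = 40.3 rpm / 60 = 0.671667 rev/s
γ̇ = π·D·N / h = π · 0.0748 · 0.671667 / 0.00648 = 24.3574 s⁻¹
ΔT = η·γ̇²·t_res/(ρ·cp) = [4723 × 24.3574² × 37.4943] / [1133 × 1731] = 53.5695 K

value=53.57 K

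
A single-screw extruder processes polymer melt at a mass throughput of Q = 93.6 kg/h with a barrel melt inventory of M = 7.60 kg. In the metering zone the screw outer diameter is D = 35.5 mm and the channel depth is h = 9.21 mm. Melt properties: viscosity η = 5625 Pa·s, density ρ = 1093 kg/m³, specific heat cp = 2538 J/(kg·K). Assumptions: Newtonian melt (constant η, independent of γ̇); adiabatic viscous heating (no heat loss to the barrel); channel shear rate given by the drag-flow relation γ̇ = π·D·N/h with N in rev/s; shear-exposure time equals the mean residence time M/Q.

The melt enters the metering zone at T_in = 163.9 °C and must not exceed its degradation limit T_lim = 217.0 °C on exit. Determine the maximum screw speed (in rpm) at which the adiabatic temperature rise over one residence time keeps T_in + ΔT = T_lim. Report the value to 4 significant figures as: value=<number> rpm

Convert throughput: Q = 93.6 kg/h = 93.6/3600 = 0.026 kg/s
Mean residence time: t_res = M/Q_s = 7.60 kg / 0.026 kg/s = 292.308 s
Convert to metres: D = 0.0355 m, h = 0.00921 m
ΔT_a = T_lim − T_in = 217.0 − 163.9 = 53.1 K
Invert ΔT = ηγ̇²t_res/(ρcp) for γ̇: γ̇_max² = ΔT_a ρ cp / (η t_res) = 53.1·1093·2538 / (5625·292.308) = 89.5867 s⁻²
γ̇_max = √89.5867 = 9.46502 s⁻¹
N_max = γ̇_max·h / (π·D) = 9.46502 · 0.00921 / (π · 0.0355) = 0.781634 rev/s = 46.898 rpm

value=46.90 rpm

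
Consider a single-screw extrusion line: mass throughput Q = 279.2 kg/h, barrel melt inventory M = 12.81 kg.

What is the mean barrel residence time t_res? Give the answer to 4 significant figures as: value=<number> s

Q_s = Q / 3600 = 279.2 / 3600 = 0.0775556 kg/s
t_res = M / Q_s = 12.81 ÷ 0.0775556 = 165.172 s

value=165.2 s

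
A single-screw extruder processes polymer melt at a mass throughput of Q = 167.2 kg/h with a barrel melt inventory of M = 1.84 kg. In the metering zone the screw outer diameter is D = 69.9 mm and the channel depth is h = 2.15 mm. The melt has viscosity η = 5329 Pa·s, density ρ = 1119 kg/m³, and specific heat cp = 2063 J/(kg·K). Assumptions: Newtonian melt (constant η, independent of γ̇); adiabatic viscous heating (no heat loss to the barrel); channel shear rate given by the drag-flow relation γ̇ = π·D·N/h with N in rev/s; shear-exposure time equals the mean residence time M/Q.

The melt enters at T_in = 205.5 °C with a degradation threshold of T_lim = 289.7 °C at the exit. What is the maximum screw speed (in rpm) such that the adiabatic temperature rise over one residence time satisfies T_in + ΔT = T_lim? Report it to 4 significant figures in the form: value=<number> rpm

Q_s = Q / 3600 = 167.2 / 3600 = 0.0464444 kg/s
t_res = M / Q_s = 1.84 ÷ 0.0464444 = 39.6172 s
Geometry in SI: D = 69.9 mm → 0.0699 m, h = 2.15 mm → 0.00215 m
ΔT_a = T_lim − T_in = 289.7 − 205.5 = 84.2 K
Invert ΔT = ηγ̇²t_res/(ρcp) for γ̇: γ̇_max² = ΔT_a ρ cp / (η t_res) = 84.2·1119·2063 / (5329·39.6172) = 920.686 s⁻²
Take the square root: γ̇_max = √(920.686) = 30.3428 s⁻¹
Solve γ̇ = πDN/h for N: N_max = γ̇_max·h/(π·D) = 30.3428 × 0.00215 / (π × 0.0699) = 0.297076 rev/s = 17.8245 rpm

value=17.82 rpm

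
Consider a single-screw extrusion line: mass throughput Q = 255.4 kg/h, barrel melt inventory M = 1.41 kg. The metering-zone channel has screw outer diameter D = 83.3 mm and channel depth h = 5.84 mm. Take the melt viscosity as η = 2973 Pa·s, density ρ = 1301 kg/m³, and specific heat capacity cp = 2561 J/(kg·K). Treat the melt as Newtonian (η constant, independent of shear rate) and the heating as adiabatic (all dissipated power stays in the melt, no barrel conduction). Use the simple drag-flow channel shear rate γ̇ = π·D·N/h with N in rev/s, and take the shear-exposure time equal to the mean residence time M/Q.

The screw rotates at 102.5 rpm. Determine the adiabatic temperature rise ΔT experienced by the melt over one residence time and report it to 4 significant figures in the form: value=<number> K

value=103.9 K

Convert throughput: Q = 255.4 kg/h = 255.4/3600 = 0.0709444 kg/s
Mean residence time: t_res = M/Q_s = 1.41 kg / 0.0709444 kg/s = 19.8747 s
Convert to SI: D = 0.0833 m, h = 0.00584 m, N = 102.5/60 = 1.70833 rev/s
Shear rate: γ̇ = πDN/h = π·0.0833·1.70833/0.00584 = 76.5517 s⁻¹
ΔT = η·γ̇²·t_res / (ρ·cp) = 2973 · (76.5517)² · 19.8747 / (1301 · 2561) = 103.925 K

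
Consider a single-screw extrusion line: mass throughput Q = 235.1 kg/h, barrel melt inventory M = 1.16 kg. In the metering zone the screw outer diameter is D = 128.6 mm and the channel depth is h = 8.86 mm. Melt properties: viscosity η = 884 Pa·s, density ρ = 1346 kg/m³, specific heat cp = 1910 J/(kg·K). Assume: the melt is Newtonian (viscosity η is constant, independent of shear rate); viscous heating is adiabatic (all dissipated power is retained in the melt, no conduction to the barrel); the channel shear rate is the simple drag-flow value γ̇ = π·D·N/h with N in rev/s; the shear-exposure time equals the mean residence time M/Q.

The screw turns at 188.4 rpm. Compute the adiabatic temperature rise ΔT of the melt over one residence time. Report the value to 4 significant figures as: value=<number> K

value=125.2 K

Convert throughput: Q = 235.1 kg/h = 235.1/3600 = 0.0653056 kg/s
t_res = M / Q_s = 1.16 / 0.0653056 = 17.7627 s
D = 128.6 mm = 0.1286 m;  h = 8.86 mm = 0.00886 m;  N = 188.4 rpm / 60 = 3.14 rev/s
γ̇ = π·D·N / h = π · 0.1286 · 3.14 / 0.00886 = 143.181 s⁻¹
Adiabatic rise: ΔT = η γ̇² t_res / (ρ cp) = 884·(143.181)²·17.7627 / (1346·1910) = 125.215 K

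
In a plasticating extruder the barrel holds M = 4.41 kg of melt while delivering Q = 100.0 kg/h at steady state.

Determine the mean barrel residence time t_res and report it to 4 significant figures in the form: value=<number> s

value=158.8 s

Q_s = Q / 3600 = 100.0 / 3600 = 0.0277778 kg/s
t_res = M / Q_s = 4.41 / 0.0277778 = 158.76 s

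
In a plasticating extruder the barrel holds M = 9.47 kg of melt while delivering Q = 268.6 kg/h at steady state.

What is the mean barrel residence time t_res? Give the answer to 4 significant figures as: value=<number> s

value=126.9 s

Q_s = Q / 3600 = 268.6 / 3600 = 0.0746111 kg/s
t_res = M / Q_s = 9.47 ÷ 0.0746111 = 126.925 s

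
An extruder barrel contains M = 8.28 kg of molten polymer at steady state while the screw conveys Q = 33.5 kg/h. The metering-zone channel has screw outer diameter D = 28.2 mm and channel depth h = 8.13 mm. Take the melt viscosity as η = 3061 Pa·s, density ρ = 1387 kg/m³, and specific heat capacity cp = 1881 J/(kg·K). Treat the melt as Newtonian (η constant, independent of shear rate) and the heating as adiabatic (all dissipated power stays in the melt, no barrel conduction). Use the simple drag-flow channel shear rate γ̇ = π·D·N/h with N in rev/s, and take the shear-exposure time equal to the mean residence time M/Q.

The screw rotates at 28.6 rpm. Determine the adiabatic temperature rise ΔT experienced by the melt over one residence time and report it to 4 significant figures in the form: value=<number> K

value=28.17 K

Throughput in SI: Q_s = 33.5 kg/h ÷ 3600 s/h = 0.00930556 kg/s
t_res = M / Q_s = 8.28 ÷ 0.00930556 = 889.791 s
D = 28.2 mm = 0.0282 m;  h = 8.13 mm = 0.00813 m;  N = 28.6 rpm / 60 = 0.476667 rev/s
γ̇ = π·D·N / h = π · 0.0282 · 0.476667 / 0.00813 = 5.19425 s⁻¹
ΔT = η·γ̇²·t_res/(ρ·cp) = [3061 × 5.19425² × 889.791] / [1387 × 1881] = 28.1665 K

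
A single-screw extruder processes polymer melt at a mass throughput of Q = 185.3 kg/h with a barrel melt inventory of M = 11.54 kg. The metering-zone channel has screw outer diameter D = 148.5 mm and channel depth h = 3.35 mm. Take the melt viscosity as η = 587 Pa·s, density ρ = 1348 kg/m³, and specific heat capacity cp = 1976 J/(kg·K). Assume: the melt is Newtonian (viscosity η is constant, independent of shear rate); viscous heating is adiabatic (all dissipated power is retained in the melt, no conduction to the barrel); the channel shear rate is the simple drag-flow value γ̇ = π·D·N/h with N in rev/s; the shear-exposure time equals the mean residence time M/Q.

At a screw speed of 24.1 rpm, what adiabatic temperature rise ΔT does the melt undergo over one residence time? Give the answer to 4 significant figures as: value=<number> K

Convert throughput: Q = 185.3 kg/h = 185.3/3600 = 0.0514722 kg/s
Mean residence time: t_res = M/Q_s = 11.54 kg / 0.0514722 kg/s = 224.199 s
Geometry in metres: D = 148.5 mm → 0.1485 m, h = 3.35 mm → 0.00335 m; screw speed N = 24.1 rpm = 0.401667 rev/s
γ̇ = π D N / h = (π)(0.1485)(0.401667) / 0.00335 = 55.9368 s⁻¹
ΔT = η·γ̇²·t_res/(ρ·cp) = [587 × 55.9368² × 224.199] / [1348 × 1976] = 154.593 K

value=154.6 K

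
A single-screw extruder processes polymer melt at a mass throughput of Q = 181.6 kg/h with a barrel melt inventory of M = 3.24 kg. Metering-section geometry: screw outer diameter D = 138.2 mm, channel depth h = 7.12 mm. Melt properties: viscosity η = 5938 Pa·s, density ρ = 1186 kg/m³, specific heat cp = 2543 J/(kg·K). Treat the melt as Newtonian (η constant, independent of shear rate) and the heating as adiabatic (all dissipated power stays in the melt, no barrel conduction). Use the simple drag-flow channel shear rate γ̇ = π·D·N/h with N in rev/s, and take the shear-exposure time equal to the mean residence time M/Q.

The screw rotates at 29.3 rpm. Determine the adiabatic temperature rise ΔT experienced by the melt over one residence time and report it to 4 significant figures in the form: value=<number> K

value=112.1 K

Throughput in SI: Q_s = 181.6 kg/h ÷ 3600 s/h = 0.0504444 kg/s
t_res = M / Q_s = 3.24 / 0.0504444 = 64.2291 s
Geometry in metres: D = 138.2 mm → 0.1382 m, h = 7.12 mm → 0.00712 m; screw speed N = 29.3 rpm = 0.488333 rev/s
γ̇ = π D N / h = (π)(0.1382)(0.488333) / 0.00712 = 29.7779 s⁻¹
ΔT = η·γ̇²·t_res / (ρ·cp) = 5938 · (29.7779)² · 64.2291 / (1186 · 2543) = 112.132 K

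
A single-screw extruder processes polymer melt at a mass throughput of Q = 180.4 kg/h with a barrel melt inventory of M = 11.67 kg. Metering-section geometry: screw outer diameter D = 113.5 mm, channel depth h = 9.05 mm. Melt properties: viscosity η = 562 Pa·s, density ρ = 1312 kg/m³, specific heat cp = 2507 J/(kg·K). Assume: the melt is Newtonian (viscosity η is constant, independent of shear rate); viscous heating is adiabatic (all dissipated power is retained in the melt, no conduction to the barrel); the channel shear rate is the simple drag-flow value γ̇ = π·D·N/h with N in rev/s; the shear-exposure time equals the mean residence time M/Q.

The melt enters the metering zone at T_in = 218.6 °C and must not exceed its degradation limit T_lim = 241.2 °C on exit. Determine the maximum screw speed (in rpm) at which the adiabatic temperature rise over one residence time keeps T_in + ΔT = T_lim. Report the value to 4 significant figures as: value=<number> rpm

Convert throughput: Q = 180.4 kg/h = 180.4/3600 = 0.0501111 kg/s
t_res = M / Q_s = 11.67 ÷ 0.0501111 = 232.882 s
Convert to metres: D = 0.1135 m, h = 0.00905 m
ΔT_a = T_lim − T_in = 241.2 − 218.6 = 22.6 K
γ̇_max² = ΔT_a·ρ·cp / (η·t_res) = [22.6 × 1312 × 2507] / [562 × 232.882] = 567.967 s⁻²
γ̇_max = √567.967 = 23.8321 s⁻¹
N_max = γ̇_max·h / (π·D) = 23.8321 · 0.00905 / (π · 0.1135) = 0.604874 rev/s = 36.2924 rpm

value=36.29 rpm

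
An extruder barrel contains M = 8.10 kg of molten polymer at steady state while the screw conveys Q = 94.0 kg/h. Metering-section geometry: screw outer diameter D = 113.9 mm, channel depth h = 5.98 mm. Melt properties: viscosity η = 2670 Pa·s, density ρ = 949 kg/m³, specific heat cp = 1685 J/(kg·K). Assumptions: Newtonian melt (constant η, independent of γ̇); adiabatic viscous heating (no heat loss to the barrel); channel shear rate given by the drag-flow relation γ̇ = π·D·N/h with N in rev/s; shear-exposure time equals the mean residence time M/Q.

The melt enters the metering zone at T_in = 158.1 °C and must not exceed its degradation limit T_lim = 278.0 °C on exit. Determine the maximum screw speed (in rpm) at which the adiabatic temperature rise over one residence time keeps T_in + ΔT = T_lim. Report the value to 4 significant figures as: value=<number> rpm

Throughput in SI: Q_s = 94.0 kg/h ÷ 3600 s/h = 0.0261111 kg/s
t_res = M / Q_s = 8.10 ÷ 0.0261111 = 310.213 s
Geometry in SI: D = 113.9 mm → 0.1139 m, h = 5.98 mm → 0.00598 m
ΔT_a = T_lim − T_in = 278.0 °C − 158.1 °C = 119.9 K
γ̇_max² = ΔT_a·ρ·cp/(η·t_res) = 119.9·949·1685/(2670·310.213) = 231.48 s⁻²
γ̇_max = √231.48 = 15.2145 s⁻¹
N_max = γ̇_max h / (πD) = 15.2145·0.00598/(π·0.1139) = 0.254264 rev/s → ×60 = 15.2558 rpm

value=15.26 rpm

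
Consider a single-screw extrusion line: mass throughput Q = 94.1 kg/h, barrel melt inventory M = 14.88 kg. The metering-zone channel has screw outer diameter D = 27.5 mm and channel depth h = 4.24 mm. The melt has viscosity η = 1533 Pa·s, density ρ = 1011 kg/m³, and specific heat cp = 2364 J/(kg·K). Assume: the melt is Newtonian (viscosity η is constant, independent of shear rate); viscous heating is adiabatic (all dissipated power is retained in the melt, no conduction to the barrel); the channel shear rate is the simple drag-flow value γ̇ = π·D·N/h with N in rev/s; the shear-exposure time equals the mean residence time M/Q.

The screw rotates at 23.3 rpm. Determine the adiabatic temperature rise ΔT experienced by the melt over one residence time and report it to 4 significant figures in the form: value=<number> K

Convert throughput: Q = 94.1 kg/h = 94.1/3600 = 0.0261389 kg/s
t_res = M / Q_s = 14.88 / 0.0261389 = 569.267 s
Geometry in metres: D = 27.5 mm → 0.0275 m, h = 4.24 mm → 0.00424 m; screw speed N = 23.3 rpm = 0.388333 rev/s
Shear rate: γ̇ = πDN/h = π·0.0275·0.388333/0.00424 = 7.91264 s⁻¹
ΔT = η·γ̇²·t_res/(ρ·cp) = [1533 × 7.91264² × 569.267] / [1011 × 2364] = 22.8614 K

value=22.86 K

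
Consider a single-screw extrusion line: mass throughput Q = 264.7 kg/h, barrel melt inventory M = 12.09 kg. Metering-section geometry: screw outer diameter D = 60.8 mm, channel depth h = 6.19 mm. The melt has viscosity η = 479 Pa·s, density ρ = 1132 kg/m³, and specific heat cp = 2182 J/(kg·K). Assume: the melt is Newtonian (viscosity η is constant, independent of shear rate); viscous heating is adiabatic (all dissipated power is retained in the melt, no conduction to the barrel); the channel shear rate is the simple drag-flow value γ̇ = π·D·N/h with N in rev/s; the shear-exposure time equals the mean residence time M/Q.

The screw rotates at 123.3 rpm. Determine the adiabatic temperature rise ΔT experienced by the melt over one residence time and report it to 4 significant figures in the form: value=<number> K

value=128.2 K

Throughput in SI: Q_s = 264.7 kg/h ÷ 3600 s/h = 0.0735278 kg/s
t_res = M / Q_s = 12.09 ÷ 0.0735278 = 164.428 s
Convert to SI: D = 0.0608 m, h = 0.00619 m, N = 123.3/60 = 2.055 rev/s
Shear rate: γ̇ = πDN/h = π·0.0608·2.055/0.00619 = 63.4125 s⁻¹
ΔT = η·γ̇²·t_res / (ρ·cp) = 479 · (63.4125)² · 164.428 / (1132 · 2182) = 128.221 K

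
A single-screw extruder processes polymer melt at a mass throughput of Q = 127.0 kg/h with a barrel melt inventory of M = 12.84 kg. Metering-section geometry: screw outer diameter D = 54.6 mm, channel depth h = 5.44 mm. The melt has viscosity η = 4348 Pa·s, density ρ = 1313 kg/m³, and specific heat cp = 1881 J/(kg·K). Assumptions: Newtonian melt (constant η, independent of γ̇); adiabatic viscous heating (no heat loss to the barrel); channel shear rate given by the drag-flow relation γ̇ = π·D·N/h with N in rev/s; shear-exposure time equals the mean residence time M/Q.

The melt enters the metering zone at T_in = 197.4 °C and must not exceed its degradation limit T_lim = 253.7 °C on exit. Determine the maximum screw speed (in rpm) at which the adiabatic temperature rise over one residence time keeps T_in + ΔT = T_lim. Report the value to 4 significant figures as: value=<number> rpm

Convert throughput: Q = 127.0 kg/h = 127.0/3600 = 0.0352778 kg/s
Mean residence time: t_res = M/Q_s = 12.84 kg / 0.0352778 kg/s = 363.969 s
D = 54.6 mm = 0.0546 m;  h = 5.44 mm = 0.00544 m
ΔT_a = T_lim − T_in = 253.7 °C − 197.4 °C = 56.3 K
Invert ΔT = ηγ̇²t_res/(ρcp) for γ̇: γ̇_max² = ΔT_a ρ cp / (η t_res) = 56.3·1313·1881 / (4348·363.969) = 87.8635 s⁻²
γ̇_max = sqrt(87.8635) = 9.37355 s⁻¹
N_max = γ̇_max·h / (π·D) = 9.37355 · 0.00544 / (π · 0.0546) = 0.297277 rev/s = 17.8366 rpm

value=17.84 rpm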